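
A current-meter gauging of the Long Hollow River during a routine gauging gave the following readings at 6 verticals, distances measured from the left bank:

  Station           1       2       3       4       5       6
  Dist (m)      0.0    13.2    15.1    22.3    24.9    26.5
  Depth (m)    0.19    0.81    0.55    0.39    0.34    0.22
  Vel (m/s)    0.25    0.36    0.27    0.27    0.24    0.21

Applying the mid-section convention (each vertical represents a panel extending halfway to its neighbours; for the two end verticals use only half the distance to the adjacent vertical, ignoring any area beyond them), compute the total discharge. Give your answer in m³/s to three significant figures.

3.92 m³/s

w_1 = (13.2 − 0.0)/2 = 6.6 m; q_1 = 0.25 × 0.19 × 6.6 = 0.3135 m³/s
w_2 = (15.1 − 0.0)/2 = 7.55 m; q_2 = 0.36 × 0.81 × 7.55 = 2.202 m³/s
w_3 = (22.3 − 13.2)/2 = 4.55 m; q_3 = 0.27 × 0.55 × 4.55 = 0.6757 m³/s
w_4 = (24.9 − 15.1)/2 = 4.9 m; q_4 = 0.27 × 0.39 × 4.9 = 0.5160 m³/s
w_5 = (26.5 − 22.3)/2 = 2.1 m; q_5 = 0.24 × 0.34 × 2.1 = 0.1714 m³/s
w_6 = (26.5 − 24.9)/2 = 0.8 m; q_6 = 0.21 × 0.22 × 0.8 = 0.03696 m³/s
Q = Σ qᵢ = 3.915 m³/s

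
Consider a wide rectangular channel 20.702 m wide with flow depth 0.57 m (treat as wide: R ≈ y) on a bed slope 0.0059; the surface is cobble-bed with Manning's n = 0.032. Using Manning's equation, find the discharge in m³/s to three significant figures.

19.5 m³/s

A = b·y = 20.702 × 0.57 = 11.80 m²
Wide channel: R ≈ y = 0.57 m
Q = (1/n)·A·R^(2/3)·S^(1/2) = (1/0.032) × 11.80 × 0.5700^(2/3) × 0.0059^(1/2) = 19.47 m³/s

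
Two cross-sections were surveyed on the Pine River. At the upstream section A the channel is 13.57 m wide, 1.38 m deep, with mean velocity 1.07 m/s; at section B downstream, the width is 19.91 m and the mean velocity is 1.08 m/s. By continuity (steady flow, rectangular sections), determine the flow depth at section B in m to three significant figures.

0.932 m

Q = A₁V₁ = (13.57×1.38) × 1.07 = 20.04 m³/s
d₂ = Q/(b₂ V₂) = 20.04/(19.91×1.08) = 0.9319 m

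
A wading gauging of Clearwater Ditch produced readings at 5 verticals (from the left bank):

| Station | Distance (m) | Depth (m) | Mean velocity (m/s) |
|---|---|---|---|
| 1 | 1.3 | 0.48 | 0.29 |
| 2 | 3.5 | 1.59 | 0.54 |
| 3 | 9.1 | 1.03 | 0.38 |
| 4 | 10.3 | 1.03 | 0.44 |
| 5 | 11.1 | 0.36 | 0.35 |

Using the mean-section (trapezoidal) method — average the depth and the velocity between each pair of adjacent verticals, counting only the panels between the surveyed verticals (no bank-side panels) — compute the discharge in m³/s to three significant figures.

Panel 1-2: Δb = 2.2 m, d̄ = (0.48+1.59)/2 = 1.035, v̄ = (0.29+0.54)/2 = 0.415 → q = 2.2×1.035×0.415 = 0.9450 m³/s
Panel 2-3: Δb = 5.6 m, d̄ = (1.59+1.03)/2 = 1.31, v̄ = (0.54+0.38)/2 = 0.46 → q = 5.6×1.31×0.46 = 3.375 m³/s
Panel 3-4: Δb = 1.2 m, d̄ = (1.03+1.03)/2 = 1.03, v̄ = (0.38+0.44)/2 = 0.41 → q = 1.2×1.03×0.41 = 0.5068 m³/s
Panel 4-5: Δb = 0.8 m, d̄ = (1.03+0.36)/2 = 0.695, v̄ = (0.44+0.35)/2 = 0.395 → q = 0.8×0.695×0.395 = 0.2196 m³/s
Q = Σ q = 5.046 m³/s

5.05 m³/s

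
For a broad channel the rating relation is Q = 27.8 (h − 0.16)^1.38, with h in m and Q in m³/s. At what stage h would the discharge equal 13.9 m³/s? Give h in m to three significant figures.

h − h₀ = (Q/C)^(1/b) = (13.9/27.8)^(1/1.38) = 0.6051 m
h = 0.16 + 0.6051 = 0.7651 m

0.765 m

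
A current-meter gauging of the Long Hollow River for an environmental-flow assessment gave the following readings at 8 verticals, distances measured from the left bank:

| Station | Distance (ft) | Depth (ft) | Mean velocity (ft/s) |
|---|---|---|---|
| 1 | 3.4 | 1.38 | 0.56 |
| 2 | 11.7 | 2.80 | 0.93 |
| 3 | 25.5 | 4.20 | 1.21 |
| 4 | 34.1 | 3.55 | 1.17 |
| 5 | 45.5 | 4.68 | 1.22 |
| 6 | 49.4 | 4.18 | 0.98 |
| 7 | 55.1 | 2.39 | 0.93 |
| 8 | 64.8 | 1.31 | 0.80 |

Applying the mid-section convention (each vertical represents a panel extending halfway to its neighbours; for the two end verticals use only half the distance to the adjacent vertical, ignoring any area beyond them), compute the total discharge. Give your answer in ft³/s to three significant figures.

216 ft³/s

w_1 = (11.7 − 3.4)/2 = 4.15 ft; q_1 = 0.56 × 1.38 × 4.15 = 3.207 ft³/s
w_2 = (25.5 − 3.4)/2 = 11.05 ft; q_2 = 0.93 × 2.80 × 11.05 = 28.77 ft³/s
w_3 = (34.1 − 11.7)/2 = 11.2 ft; q_3 = 1.21 × 4.20 × 11.2 = 56.92 ft³/s
w_4 = (45.5 − 25.5)/2 = 10 ft; q_4 = 1.17 × 3.55 × 10 = 41.54 ft³/s
w_5 = (49.4 − 34.1)/2 = 7.65 ft; q_5 = 1.22 × 4.68 × 7.65 = 43.68 ft³/s
w_6 = (55.1 − 45.5)/2 = 4.8 ft; q_6 = 0.98 × 4.18 × 4.8 = 19.66 ft³/s
w_7 = (64.8 − 49.4)/2 = 7.7 ft; q_7 = 0.93 × 2.39 × 7.7 = 17.11 ft³/s
w_8 = (64.8 − 55.1)/2 = 4.85 ft; q_8 = 0.80 × 1.31 × 4.85 = 5.083 ft³/s
Q = Σ qᵢ = 216.0 ft³/s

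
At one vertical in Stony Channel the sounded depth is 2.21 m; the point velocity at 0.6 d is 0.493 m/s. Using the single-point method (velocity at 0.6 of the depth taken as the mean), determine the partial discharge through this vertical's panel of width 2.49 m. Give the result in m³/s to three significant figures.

2.71 m³/s

v̄ = v₀.₆ = 0.493 m/s
q = v̄ × d × w = 0.4930 × 2.21 × 2.49 = 2.713 m³/s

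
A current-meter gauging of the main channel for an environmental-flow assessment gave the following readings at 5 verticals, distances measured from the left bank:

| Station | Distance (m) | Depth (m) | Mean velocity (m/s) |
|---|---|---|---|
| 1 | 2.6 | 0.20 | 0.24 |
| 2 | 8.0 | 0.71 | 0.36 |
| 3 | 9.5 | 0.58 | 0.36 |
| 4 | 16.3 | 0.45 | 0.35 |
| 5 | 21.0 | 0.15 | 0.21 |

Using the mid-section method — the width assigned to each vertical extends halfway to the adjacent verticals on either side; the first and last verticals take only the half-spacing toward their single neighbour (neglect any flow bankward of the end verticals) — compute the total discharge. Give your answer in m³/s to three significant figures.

2.86 m³/s

w_1 = (8.0 − 2.6)/2 = 2.7 m; q_1 = 0.24 × 0.20 × 2.7 = 0.1296 m³/s
w_2 = (9.5 − 2.6)/2 = 3.45 m; q_2 = 0.36 × 0.71 × 3.45 = 0.8818 m³/s
w_3 = (16.3 − 8.0)/2 = 4.15 m; q_3 = 0.36 × 0.58 × 4.15 = 0.8665 m³/s
w_4 = (21.0 − 9.5)/2 = 5.75 m; q_4 = 0.35 × 0.45 × 5.75 = 0.9056 m³/s
w_5 = (21.0 − 16.3)/2 = 2.35 m; q_5 = 0.21 × 0.15 × 2.35 = 0.07403 m³/s
Q = Σ qᵢ = 2.858 m³/s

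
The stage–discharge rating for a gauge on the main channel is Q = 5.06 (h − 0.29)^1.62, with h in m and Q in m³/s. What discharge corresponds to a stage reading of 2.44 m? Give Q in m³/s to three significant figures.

17.5 m³/s

Q = 5.06 × (2.44 − 0.29)^1.62 = 5.06 × 2.15^1.62 = 17.49 m³/s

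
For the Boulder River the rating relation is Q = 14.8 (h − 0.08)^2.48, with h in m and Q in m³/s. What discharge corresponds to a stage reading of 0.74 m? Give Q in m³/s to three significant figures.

Q = 14.8 × (0.74 − 0.08)^2.48 = 14.8 × 0.66^2.48 = 5.281 m³/s

5.28 m³/s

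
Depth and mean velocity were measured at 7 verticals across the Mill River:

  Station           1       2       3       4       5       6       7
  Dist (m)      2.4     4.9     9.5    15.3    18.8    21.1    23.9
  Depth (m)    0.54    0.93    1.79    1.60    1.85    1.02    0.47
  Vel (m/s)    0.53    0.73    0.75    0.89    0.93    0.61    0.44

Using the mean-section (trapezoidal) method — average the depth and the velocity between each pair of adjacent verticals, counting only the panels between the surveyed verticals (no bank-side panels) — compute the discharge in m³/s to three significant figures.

23.0 m³/s

Panel 1-2: Δb = 2.5 m, d̄ = (0.54+0.93)/2 = 0.735, v̄ = (0.53+0.73)/2 = 0.63 → q = 2.5×0.735×0.63 = 1.158 m³/s
Panel 2-3: Δb = 4.6 m, d̄ = (0.93+1.79)/2 = 1.36, v̄ = (0.73+0.75)/2 = 0.74 → q = 4.6×1.36×0.74 = 4.629 m³/s
Panel 3-4: Δb = 5.8 m, d̄ = (1.79+1.60)/2 = 1.695, v̄ = (0.75+0.89)/2 = 0.82 → q = 5.8×1.695×0.82 = 8.061 m³/s
Panel 4-5: Δb = 3.5 m, d̄ = (1.60+1.85)/2 = 1.725, v̄ = (0.89+0.93)/2 = 0.91 → q = 3.5×1.725×0.91 = 5.494 m³/s
Panel 5-6: Δb = 2.3 m, d̄ = (1.85+1.02)/2 = 1.435, v̄ = (0.93+0.61)/2 = 0.77 → q = 2.3×1.435×0.77 = 2.541 m³/s
Panel 6-7: Δb = 2.8 m, d̄ = (1.02+0.47)/2 = 0.745, v̄ = (0.61+0.44)/2 = 0.525 → q = 2.8×0.745×0.525 = 1.095 m³/s
Q = Σ q = 22.98 m³/s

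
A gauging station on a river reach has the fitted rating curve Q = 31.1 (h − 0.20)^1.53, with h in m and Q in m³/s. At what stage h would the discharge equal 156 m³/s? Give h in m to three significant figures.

3.07 m

h − h₀ = (Q/C)^(1/b) = (156/31.1)^(1/1.53) = 2.869 m
h = 0.20 + 2.869 = 3.069 m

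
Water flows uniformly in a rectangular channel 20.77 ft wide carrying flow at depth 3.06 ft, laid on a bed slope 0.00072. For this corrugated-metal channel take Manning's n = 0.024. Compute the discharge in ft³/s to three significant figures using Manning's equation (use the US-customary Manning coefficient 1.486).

A = b·y = 20.77 × 3.06 = 63.56 ft²
P = b + 2y = 20.77 + 2×3.06 = 26.89 ft
R = A/P = 63.56/26.89 = 2.364 ft
Q = (1.486/n)·A·R^(2/3)·S^(1/2) = (1.486/0.024) × 63.56 × 2.364^(2/3) × 0.00072^(1/2) = 187.4 ft³/s

187 ft³/s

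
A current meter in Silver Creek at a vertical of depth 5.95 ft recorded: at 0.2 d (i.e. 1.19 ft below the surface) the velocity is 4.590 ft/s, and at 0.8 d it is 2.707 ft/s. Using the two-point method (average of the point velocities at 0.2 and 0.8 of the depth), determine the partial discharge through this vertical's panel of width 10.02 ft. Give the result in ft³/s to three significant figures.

218 ft³/s

v̄ = (4.590 + 2.707) / 2 = 3.649 ft/s
q = v̄ × d × w = 3.649 × 5.95 × 10.02 = 217.5 ft³/s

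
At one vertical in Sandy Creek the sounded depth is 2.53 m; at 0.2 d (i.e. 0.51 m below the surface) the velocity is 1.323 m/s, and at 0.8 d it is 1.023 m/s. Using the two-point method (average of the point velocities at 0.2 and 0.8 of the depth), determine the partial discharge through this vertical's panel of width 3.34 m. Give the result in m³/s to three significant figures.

v̄ = (1.323 + 1.023) / 2 = 1.173 m/s
q = v̄ × d × w = 1.173 × 2.53 × 3.34 = 9.912 m³/s

9.91 m³/s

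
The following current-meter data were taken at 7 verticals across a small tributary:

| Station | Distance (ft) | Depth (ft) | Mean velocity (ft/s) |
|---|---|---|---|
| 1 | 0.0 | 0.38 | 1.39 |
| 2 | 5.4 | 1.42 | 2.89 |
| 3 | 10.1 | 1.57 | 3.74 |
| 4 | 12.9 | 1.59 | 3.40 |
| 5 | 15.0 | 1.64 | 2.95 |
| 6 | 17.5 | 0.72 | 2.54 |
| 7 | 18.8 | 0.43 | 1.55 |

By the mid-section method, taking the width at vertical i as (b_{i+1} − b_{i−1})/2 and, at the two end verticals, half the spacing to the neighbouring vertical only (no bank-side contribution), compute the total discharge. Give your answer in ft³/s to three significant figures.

w_1 = (5.4 − 0.0)/2 = 2.7 ft; q_1 = 1.39 × 0.38 × 2.7 = 1.426 ft³/s
w_2 = (10.1 − 0.0)/2 = 5.05 ft; q_2 = 2.89 × 1.42 × 5.05 = 20.72 ft³/s
w_3 = (12.9 − 5.4)/2 = 3.75 ft; q_3 = 3.74 × 1.57 × 3.75 = 22.02 ft³/s
w_4 = (15.0 − 10.1)/2 = 2.45 ft; q_4 = 3.40 × 1.59 × 2.45 = 13.24 ft³/s
w_5 = (17.5 − 12.9)/2 = 2.3 ft; q_5 = 2.95 × 1.64 × 2.3 = 11.13 ft³/s
w_6 = (18.8 − 15.0)/2 = 1.9 ft; q_6 = 2.54 × 0.72 × 1.9 = 3.475 ft³/s
w_7 = (18.8 − 17.5)/2 = 0.65 ft; q_7 = 1.55 × 0.43 × 0.65 = 0.4332 ft³/s
Q = Σ qᵢ = 72.45 ft³/s

72.4 ft³/s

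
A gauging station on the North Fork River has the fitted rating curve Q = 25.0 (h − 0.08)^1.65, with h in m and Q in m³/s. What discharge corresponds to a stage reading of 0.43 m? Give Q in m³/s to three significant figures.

4.42 m³/s

Q = 25.0 × (0.43 − 0.08)^1.65 = 25.0 × 0.35^1.65 = 4.422 m³/s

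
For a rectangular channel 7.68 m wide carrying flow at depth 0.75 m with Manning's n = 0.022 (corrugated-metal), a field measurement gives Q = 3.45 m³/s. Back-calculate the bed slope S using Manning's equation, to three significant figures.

A = b·y = 7.68 × 0.75 = 5.760 m²
P = b + 2y = 7.68 + 2×0.75 = 9.180 m
R = A/P = 5.760/9.180 = 0.6275 m
S = (Q·n / (1·A·R^(2/3)))² = (3.45×0.022 / (1×5.760×0.7329))² = 0.0003232

0.000323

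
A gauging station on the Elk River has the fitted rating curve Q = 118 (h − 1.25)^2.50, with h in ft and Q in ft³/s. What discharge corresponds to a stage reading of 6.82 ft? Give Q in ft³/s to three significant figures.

8640 ft³/s

Q = 118 × (6.82 − 1.25)^2.50 = 118 × 5.57^2.50 = 8640 ft³/s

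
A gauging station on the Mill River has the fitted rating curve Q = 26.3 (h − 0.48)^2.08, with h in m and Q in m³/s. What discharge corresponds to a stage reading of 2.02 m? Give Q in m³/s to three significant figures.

64.6 m³/s

Q = 26.3 × (2.02 − 0.48)^2.08 = 26.3 × 1.54^2.08 = 64.57 m³/s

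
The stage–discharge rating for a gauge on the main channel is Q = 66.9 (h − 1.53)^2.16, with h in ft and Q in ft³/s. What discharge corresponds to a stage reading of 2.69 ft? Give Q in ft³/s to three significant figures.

92.2 ft³/s

Q = 66.9 × (2.69 − 1.53)^2.16 = 66.9 × 1.16^2.16 = 92.18 ft³/s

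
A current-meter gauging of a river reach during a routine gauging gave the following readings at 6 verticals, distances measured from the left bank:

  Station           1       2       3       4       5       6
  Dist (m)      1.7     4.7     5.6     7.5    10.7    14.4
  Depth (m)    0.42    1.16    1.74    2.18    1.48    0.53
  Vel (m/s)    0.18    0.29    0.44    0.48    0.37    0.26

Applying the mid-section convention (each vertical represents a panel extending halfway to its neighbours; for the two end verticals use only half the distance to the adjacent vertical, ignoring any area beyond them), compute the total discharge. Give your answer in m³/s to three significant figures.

w_1 = (4.7 − 1.7)/2 = 1.5 m; q_1 = 0.18 × 0.42 × 1.5 = 0.1134 m³/s
w_2 = (5.6 − 1.7)/2 = 1.95 m; q_2 = 0.29 × 1.16 × 1.95 = 0.6560 m³/s
w_3 = (7.5 − 4.7)/2 = 1.4 m; q_3 = 0.44 × 1.74 × 1.4 = 1.072 m³/s
w_4 = (10.7 − 5.6)/2 = 2.55 m; q_4 = 0.48 × 2.18 × 2.55 = 2.668 m³/s
w_5 = (14.4 − 7.5)/2 = 3.45 m; q_5 = 0.37 × 1.48 × 3.45 = 1.889 m³/s
w_6 = (14.4 − 10.7)/2 = 1.85 m; q_6 = 0.26 × 0.53 × 1.85 = 0.2549 m³/s
Q = Σ qᵢ = 6.654 m³/s

6.65 m³/s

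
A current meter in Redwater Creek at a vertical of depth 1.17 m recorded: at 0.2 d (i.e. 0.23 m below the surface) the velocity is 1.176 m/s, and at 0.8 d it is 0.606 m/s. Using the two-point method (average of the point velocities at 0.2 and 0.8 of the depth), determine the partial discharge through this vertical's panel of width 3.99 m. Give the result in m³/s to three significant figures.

v̄ = (1.176 + 0.606) / 2 = 0.8910 m/s
q = v̄ × d × w = 0.8910 × 1.17 × 3.99 = 4.159 m³/s

4.16 m³/s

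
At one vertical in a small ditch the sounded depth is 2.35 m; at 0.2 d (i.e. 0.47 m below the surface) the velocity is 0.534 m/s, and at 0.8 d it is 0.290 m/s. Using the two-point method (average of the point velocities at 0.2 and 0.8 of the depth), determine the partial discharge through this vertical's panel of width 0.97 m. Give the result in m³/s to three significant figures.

v̄ = (0.534 + 0.290) / 2 = 0.4120 m/s
q = v̄ × d × w = 0.4120 × 2.35 × 0.97 = 0.9392 m³/s

0.939 m³/s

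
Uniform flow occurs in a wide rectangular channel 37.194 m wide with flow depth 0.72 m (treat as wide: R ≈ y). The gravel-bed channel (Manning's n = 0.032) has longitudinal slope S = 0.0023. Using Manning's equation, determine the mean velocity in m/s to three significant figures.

1.20 m/s

A = b·y = 37.194 × 0.72 = 26.78 m²
Wide channel: R ≈ y = 0.72 m
Q = (1/n)·A·R^(2/3)·S^(1/2) = (1/0.032) × 26.78 × 0.7200^(2/3) × 0.0023^(1/2) = 32.24 m³/s
V = Q/A = 32.24/26.78 = 1.204 m/s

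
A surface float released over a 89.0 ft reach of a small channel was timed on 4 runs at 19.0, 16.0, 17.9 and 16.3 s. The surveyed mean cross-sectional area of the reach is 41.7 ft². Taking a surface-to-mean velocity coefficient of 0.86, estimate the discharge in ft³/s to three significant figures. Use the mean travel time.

184 ft³/s

t̄ = (19.0 + 16.0 + 17.9 + 16.3) / 4 = 17.3 s
v_surface = L / t̄ = 89.0 / 17.3 = 5.145 ft/s
v_mean = 0.86 × 5.145 = 4.424 ft/s
Q = A × v_mean = 41.7 × 4.424 = 184.5 ft³/s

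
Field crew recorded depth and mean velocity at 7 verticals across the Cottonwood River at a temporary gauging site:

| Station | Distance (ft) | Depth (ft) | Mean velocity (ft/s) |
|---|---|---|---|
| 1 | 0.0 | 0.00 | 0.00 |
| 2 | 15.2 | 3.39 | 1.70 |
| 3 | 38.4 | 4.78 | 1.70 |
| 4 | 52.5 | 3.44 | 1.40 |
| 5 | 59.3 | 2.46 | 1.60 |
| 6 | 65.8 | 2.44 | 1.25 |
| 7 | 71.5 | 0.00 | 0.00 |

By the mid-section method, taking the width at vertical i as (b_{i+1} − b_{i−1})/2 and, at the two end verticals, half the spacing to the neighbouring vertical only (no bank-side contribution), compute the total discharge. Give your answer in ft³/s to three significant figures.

357 ft³/s

w_2 = (38.4 − 0.0)/2 = 19.2 ft; q_2 = 1.70 × 3.39 × 19.2 = 110.6 ft³/s
w_3 = (52.5 − 15.2)/2 = 18.65 ft; q_3 = 1.70 × 4.78 × 18.65 = 151.5 ft³/s
w_4 = (59.3 − 38.4)/2 = 10.45 ft; q_4 = 1.40 × 3.44 × 10.45 = 50.33 ft³/s
w_5 = (65.8 − 52.5)/2 = 6.65 ft; q_5 = 1.60 × 2.46 × 6.65 = 26.17 ft³/s
w_6 = (71.5 − 59.3)/2 = 6.1 ft; q_6 = 1.25 × 2.44 × 6.1 = 18.61 ft³/s
Stations 1, 7 contribute zero (depth or velocity is 0).
Q = Σ qᵢ = 357.3 ft³/s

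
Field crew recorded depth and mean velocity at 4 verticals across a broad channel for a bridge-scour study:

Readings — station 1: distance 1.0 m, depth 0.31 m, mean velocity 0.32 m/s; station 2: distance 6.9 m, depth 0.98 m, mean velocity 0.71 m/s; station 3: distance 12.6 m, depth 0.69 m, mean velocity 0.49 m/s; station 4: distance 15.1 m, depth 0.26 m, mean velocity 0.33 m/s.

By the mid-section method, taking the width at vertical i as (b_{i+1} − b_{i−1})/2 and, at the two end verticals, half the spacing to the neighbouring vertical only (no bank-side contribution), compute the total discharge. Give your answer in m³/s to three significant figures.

5.82 m³/s

w_1 = (6.9 − 1.0)/2 = 2.95 m; q_1 = 0.32 × 0.31 × 2.95 = 0.2926 m³/s
w_2 = (12.6 − 1.0)/2 = 5.8 m; q_2 = 0.71 × 0.98 × 5.8 = 4.036 m³/s
w_3 = (15.1 − 6.9)/2 = 4.1 m; q_3 = 0.49 × 0.69 × 4.1 = 1.386 m³/s
w_4 = (15.1 − 12.6)/2 = 1.25 m; q_4 = 0.33 × 0.26 × 1.25 = 0.1073 m³/s
Q = Σ qᵢ = 5.822 m³/s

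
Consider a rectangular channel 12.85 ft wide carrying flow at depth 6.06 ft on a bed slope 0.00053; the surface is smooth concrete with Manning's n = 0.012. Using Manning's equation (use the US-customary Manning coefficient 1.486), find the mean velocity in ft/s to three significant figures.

6.09 ft/s

A = b·y = 12.85 × 6.06 = 77.87 ft²
P = b + 2y = 12.85 + 2×6.06 = 24.97 ft
R = A/P = 77.87/24.97 = 3.119 ft
Q = (1.486/n)·A·R^(2/3)·S^(1/2) = (1.486/0.012) × 77.87 × 3.119^(2/3) × 0.00053^(1/2) = 473.9 ft³/s
V = Q/A = 473.9/77.87 = 6.085 ft/s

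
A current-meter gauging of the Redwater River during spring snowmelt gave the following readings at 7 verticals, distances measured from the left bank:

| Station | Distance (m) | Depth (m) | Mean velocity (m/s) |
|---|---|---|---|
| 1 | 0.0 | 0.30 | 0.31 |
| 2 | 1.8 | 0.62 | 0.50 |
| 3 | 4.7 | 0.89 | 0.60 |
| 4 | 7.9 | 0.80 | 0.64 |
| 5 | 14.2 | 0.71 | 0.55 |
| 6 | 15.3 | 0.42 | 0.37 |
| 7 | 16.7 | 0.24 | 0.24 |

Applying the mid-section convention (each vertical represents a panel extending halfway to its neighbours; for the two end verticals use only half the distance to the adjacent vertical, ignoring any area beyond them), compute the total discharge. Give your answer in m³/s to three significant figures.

w_1 = (1.8 − 0.0)/2 = 0.9 m; q_1 = 0.31 × 0.30 × 0.9 = 0.08370 m³/s
w_2 = (4.7 − 0.0)/2 = 2.35 m; q_2 = 0.50 × 0.62 × 2.35 = 0.7285 m³/s
w_3 = (7.9 − 1.8)/2 = 3.05 m; q_3 = 0.60 × 0.89 × 3.05 = 1.629 m³/s
w_4 = (14.2 − 4.7)/2 = 4.75 m; q_4 = 0.64 × 0.80 × 4.75 = 2.432 m³/s
w_5 = (15.3 − 7.9)/2 = 3.7 m; q_5 = 0.55 × 0.71 × 3.7 = 1.445 m³/s
w_6 = (16.7 − 14.2)/2 = 1.25 m; q_6 = 0.37 × 0.42 × 1.25 = 0.1943 m³/s
w_7 = (16.7 − 15.3)/2 = 0.7 m; q_7 = 0.24 × 0.24 × 0.7 = 0.04032 m³/s
Q = Σ qᵢ = 6.552 m³/s

6.55 m³/s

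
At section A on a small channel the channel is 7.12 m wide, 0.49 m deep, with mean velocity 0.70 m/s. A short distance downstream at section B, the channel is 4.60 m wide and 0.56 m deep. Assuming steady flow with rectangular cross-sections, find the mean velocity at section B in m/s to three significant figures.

0.948 m/s

Q = A₁V₁ = (7.12×0.49) × 0.70 = 2.442 m³/s
A₂ = 4.60 × 0.56 = 2.576 m²
V₂ = Q/A₂ = 2.442/2.576 = 0.9480 m/s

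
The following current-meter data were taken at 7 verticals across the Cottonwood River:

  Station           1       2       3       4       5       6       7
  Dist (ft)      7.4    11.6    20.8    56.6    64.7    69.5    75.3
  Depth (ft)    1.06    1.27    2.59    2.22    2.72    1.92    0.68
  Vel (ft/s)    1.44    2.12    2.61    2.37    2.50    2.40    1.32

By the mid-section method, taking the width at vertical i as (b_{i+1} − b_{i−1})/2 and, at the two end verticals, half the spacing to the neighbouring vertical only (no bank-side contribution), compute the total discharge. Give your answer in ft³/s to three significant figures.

360 ft³/s

w_1 = (11.6 − 7.4)/2 = 2.1 ft; q_1 = 1.44 × 1.06 × 2.1 = 3.205 ft³/s
w_2 = (20.8 − 7.4)/2 = 6.7 ft; q_2 = 2.12 × 1.27 × 6.7 = 18.04 ft³/s
w_3 = (56.6 − 11.6)/2 = 22.5 ft; q_3 = 2.61 × 2.59 × 22.5 = 152.1 ft³/s
w_4 = (64.7 − 20.8)/2 = 21.95 ft; q_4 = 2.37 × 2.22 × 21.95 = 115.5 ft³/s
w_5 = (69.5 − 56.6)/2 = 6.45 ft; q_5 = 2.50 × 2.72 × 6.45 = 43.86 ft³/s
w_6 = (75.3 − 64.7)/2 = 5.3 ft; q_6 = 2.40 × 1.92 × 5.3 = 24.42 ft³/s
w_7 = (75.3 − 69.5)/2 = 2.9 ft; q_7 = 1.32 × 0.68 × 2.9 = 2.603 ft³/s
Q = Σ qᵢ = 359.7 ft³/s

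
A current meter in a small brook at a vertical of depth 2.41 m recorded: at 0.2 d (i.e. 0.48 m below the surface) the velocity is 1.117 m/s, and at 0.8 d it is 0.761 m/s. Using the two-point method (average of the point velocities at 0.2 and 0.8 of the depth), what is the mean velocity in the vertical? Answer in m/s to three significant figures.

v̄ = (1.117 + 0.761) / 2 = 0.9390 m/s

0.939 m/s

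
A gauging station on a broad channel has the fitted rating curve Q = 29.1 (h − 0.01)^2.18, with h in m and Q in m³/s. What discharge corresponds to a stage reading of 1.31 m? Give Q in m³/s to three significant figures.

Q = 29.1 × (1.31 − 0.01)^2.18 = 29.1 × 1.3^2.18 = 51.56 m³/s

51.6 m³/s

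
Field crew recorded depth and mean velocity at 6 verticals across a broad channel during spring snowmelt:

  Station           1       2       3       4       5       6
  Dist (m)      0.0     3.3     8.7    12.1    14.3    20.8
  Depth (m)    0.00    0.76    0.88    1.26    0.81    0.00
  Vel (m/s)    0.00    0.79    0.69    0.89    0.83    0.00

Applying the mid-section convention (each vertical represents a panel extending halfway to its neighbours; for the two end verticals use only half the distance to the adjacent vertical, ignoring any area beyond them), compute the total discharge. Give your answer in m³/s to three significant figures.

11.3 m³/s

w_2 = (8.7 − 0.0)/2 = 4.35 m; q_2 = 0.79 × 0.76 × 4.35 = 2.612 m³/s
w_3 = (12.1 − 3.3)/2 = 4.4 m; q_3 = 0.69 × 0.88 × 4.4 = 2.672 m³/s
w_4 = (14.3 − 8.7)/2 = 2.8 m; q_4 = 0.89 × 1.26 × 2.8 = 3.140 m³/s
w_5 = (20.8 − 12.1)/2 = 4.35 m; q_5 = 0.83 × 0.81 × 4.35 = 2.925 m³/s
Stations 1, 6 contribute zero (depth or velocity is 0).
Q = Σ qᵢ = 11.35 m³/s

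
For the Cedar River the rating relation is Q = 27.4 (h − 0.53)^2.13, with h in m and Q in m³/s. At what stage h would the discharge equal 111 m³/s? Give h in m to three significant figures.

h − h₀ = (Q/C)^(1/b) = (111/27.4)^(1/2.13) = 1.929 m
h = 0.53 + 1.929 = 2.459 m

2.46 m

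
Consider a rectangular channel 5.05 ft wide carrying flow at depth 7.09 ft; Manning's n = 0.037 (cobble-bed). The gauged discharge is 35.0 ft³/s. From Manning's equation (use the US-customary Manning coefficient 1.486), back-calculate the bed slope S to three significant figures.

A = b·y = 5.05 × 7.09 = 35.80 ft²
P = b + 2y = 5.05 + 2×7.09 = 19.23 ft
R = A/P = 35.80/19.23 = 1.862 ft
S = (Q·n / (1.486·A·R^(2/3)))² = (35.0×0.037 / (1.486×35.80×1.513))² = 0.0002586

0.000259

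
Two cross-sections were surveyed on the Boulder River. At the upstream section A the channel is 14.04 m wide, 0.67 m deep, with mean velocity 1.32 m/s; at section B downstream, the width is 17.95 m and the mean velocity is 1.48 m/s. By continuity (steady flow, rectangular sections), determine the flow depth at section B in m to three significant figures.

0.467 m

Q = A₁V₁ = (14.04×0.67) × 1.32 = 12.42 m³/s
d₂ = Q/(b₂ V₂) = 12.42/(17.95×1.48) = 0.4674 m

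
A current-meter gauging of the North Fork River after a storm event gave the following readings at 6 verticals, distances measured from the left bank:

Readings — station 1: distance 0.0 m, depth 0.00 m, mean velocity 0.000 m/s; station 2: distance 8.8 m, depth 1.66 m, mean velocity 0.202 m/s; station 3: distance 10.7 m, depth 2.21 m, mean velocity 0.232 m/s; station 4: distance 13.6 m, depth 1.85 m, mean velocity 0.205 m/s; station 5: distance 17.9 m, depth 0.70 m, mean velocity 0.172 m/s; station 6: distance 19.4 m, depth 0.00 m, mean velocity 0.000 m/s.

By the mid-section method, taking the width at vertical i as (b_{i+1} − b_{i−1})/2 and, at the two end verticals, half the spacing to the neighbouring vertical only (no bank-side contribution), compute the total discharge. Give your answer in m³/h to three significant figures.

17100 m³/h

w_2 = (10.7 − 0.0)/2 = 5.35 m; q_2 = 0.202 × 1.66 × 5.35 = 1.794 m³/s
w_3 = (13.6 − 8.8)/2 = 2.4 m; q_3 = 0.232 × 2.21 × 2.4 = 1.231 m³/s
w_4 = (17.9 − 10.7)/2 = 3.6 m; q_4 = 0.205 × 1.85 × 3.6 = 1.365 m³/s
w_5 = (19.4 − 13.6)/2 = 2.9 m; q_5 = 0.172 × 0.70 × 2.9 = 0.3492 m³/s
Stations 1, 6 contribute zero (depth or velocity is 0).
Q = Σ qᵢ = 4.739 m³/s
= 4.739 × 3600 = 17060 m³/h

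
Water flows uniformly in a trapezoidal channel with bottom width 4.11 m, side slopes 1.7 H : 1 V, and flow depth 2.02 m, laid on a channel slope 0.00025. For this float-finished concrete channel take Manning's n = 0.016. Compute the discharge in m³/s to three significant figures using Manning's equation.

17.6 m³/s

A = (b + z·y)·y = (4.11 + 1.7×2.02)×2.02 = 15.24 m²
P = b + 2y√(1+z²) = 4.11 + 2×2.02×√(1+1.7²) = 12.08 m
R = A/P = 15.24/12.08 = 1.262 m
Q = (1/n)·A·R^(2/3)·S^(1/2) = (1/0.016) × 15.24 × 1.262^(2/3) × 0.00025^(1/2) = 17.58 m³/s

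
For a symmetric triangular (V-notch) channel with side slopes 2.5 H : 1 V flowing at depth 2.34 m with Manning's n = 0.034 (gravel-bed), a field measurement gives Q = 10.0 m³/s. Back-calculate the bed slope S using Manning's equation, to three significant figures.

0.000552

A = z·y² = 2.5×2.34² = 13.69 m²
P = 2y√(1+z²) = 2×2.34×√(1+2.5²) = 12.60 m
R = A/P = 13.69/12.60 = 1.086 m
S = (Q·n / (1·A·R^(2/3)))² = (10.0×0.034 / (1×13.69×1.057))² = 0.0005524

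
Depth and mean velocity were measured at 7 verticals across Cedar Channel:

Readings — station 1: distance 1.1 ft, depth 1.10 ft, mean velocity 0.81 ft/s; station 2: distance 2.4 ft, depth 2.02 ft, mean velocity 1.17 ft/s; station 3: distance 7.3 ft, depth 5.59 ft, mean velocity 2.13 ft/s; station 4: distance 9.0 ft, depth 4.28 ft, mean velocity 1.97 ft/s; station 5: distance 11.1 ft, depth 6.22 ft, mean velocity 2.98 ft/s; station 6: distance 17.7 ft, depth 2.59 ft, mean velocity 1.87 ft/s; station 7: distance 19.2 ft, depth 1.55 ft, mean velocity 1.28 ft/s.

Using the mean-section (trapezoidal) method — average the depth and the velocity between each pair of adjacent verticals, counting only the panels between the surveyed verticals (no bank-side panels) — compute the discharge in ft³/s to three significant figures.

153 ft³/s

Panel 1-2: Δb = 1.3 ft, d̄ = (1.10+2.02)/2 = 1.56, v̄ = (0.81+1.17)/2 = 0.99 → q = 1.3×1.56×0.99 = 2.008 ft³/s
Panel 2-3: Δb = 4.9 ft, d̄ = (2.02+5.59)/2 = 3.805, v̄ = (1.17+2.13)/2 = 1.65 → q = 4.9×3.805×1.65 = 30.76 ft³/s
Panel 3-4: Δb = 1.7 ft, d̄ = (5.59+4.28)/2 = 4.935, v̄ = (2.13+1.97)/2 = 2.05 → q = 1.7×4.935×2.05 = 17.20 ft³/s
Panel 4-5: Δb = 2.1 ft, d̄ = (4.28+6.22)/2 = 5.25, v̄ = (1.97+2.98)/2 = 2.475 → q = 2.1×5.25×2.475 = 27.29 ft³/s
Panel 5-6: Δb = 6.6 ft, d̄ = (6.22+2.59)/2 = 4.405, v̄ = (2.98+1.87)/2 = 2.425 → q = 6.6×4.405×2.425 = 70.50 ft³/s
Panel 6-7: Δb = 1.5 ft, d̄ = (2.59+1.55)/2 = 2.07, v̄ = (1.87+1.28)/2 = 1.575 → q = 1.5×2.07×1.575 = 4.890 ft³/s
Q = Σ q = 152.6 ft³/s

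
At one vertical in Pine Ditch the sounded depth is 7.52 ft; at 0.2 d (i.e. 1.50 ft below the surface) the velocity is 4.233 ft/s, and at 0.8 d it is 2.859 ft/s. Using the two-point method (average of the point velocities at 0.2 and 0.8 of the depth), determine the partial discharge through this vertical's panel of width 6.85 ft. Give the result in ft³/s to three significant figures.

v̄ = (4.233 + 2.859) / 2 = 3.546 ft/s
q = v̄ × d × w = 3.546 × 7.52 × 6.85 = 182.7 ft³/s

183 ft³/s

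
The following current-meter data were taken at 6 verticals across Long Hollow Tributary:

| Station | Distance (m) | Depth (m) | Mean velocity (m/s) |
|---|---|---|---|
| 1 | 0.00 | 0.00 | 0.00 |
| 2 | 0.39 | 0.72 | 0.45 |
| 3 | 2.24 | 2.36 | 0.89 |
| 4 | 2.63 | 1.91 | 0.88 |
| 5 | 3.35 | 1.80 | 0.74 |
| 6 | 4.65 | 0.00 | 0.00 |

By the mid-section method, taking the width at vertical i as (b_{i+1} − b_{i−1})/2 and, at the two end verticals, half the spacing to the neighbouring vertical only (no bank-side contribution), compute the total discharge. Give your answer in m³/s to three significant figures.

w_2 = (2.24 − 0.00)/2 = 1.12 m; q_2 = 0.45 × 0.72 × 1.12 = 0.3629 m³/s
w_3 = (2.63 − 0.39)/2 = 1.12 m; q_3 = 0.89 × 2.36 × 1.12 = 2.352 m³/s
w_4 = (3.35 − 2.24)/2 = 0.555 m; q_4 = 0.88 × 1.91 × 0.555 = 0.9328 m³/s
w_5 = (4.65 − 2.63)/2 = 1.01 m; q_5 = 0.74 × 1.80 × 1.01 = 1.345 m³/s
Stations 1, 6 contribute zero (depth or velocity is 0).
Q = Σ qᵢ = 4.993 m³/s

4.99 m³/s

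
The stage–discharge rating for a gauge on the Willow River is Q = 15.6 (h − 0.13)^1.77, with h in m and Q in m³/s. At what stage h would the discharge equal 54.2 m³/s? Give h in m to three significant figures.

h − h₀ = (Q/C)^(1/b) = (54.2/15.6)^(1/1.77) = 2.021 m
h = 0.13 + 2.021 = 2.151 m

2.15 m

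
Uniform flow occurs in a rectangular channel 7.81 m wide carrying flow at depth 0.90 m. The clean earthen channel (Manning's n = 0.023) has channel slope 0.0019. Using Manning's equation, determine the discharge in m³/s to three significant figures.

10.8 m³/s

A = b·y = 7.81 × 0.90 = 7.029 m²
P = b + 2y = 7.81 + 2×0.90 = 9.610 m
R = A/P = 7.029/9.610 = 0.7314 m
Q = (1/n)·A·R^(2/3)·S^(1/2) = (1/0.023) × 7.029 × 0.7314^(2/3) × 0.0019^(1/2) = 10.81 m³/s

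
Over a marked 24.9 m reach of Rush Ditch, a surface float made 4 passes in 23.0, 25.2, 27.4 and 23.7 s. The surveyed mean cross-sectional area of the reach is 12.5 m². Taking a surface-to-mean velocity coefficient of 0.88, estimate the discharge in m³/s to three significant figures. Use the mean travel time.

11.0 m³/s

t̄ = (23.0 + 25.2 + 27.4 + 23.7) / 4 = 24.825 s
v_surface = L / t̄ = 24.9 / 24.825 = 1.003 m/s
v_mean = 0.88 × 1.003 = 0.8827 m/s
Q = A × v_mean = 12.5 × 0.8827 = 11.03 m³/s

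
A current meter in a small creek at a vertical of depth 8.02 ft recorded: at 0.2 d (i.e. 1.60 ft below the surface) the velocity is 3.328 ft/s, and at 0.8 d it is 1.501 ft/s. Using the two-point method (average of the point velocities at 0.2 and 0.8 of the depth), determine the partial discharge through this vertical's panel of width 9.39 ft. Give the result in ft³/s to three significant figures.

182 ft³/s

v̄ = (3.328 + 1.501) / 2 = 2.415 ft/s
q = v̄ × d × w = 2.415 × 8.02 × 9.39 = 181.8 ft³/s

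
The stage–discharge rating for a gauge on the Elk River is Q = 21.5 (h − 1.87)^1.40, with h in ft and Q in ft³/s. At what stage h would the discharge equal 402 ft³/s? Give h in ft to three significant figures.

h − h₀ = (Q/C)^(1/b) = (402/21.5)^(1/1.40) = 8.099 ft
h = 1.87 + 8.099 = 9.969 ft

9.97 ft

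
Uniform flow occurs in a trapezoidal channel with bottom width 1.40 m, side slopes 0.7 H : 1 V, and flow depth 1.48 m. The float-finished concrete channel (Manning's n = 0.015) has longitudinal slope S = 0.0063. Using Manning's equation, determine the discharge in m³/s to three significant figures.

A = (b + z·y)·y = (1.40 + 0.7×1.48)×1.48 = 3.605 m²
P = b + 2y√(1+z²) = 1.40 + 2×1.48×√(1+0.7²) = 5.013 m
R = A/P = 3.605/5.013 = 0.7192 m
Q = (1/n)·A·R^(2/3)·S^(1/2) = (1/0.015) × 3.605 × 0.7192^(2/3) × 0.0063^(1/2) = 15.31 m³/s

15.3 m³/s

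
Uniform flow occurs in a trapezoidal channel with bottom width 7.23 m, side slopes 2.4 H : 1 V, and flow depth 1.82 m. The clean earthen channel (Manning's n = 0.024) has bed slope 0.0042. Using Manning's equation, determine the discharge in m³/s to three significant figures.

66.6 m³/s

A = (b + z·y)·y = (7.23 + 2.4×1.82)×1.82 = 21.11 m²
P = b + 2y√(1+z²) = 7.23 + 2×1.82×√(1+2.4²) = 16.69 m
R = A/P = 21.11/16.69 = 1.264 m
Q = (1/n)·A·R^(2/3)·S^(1/2) = (1/0.024) × 21.11 × 1.264^(2/3) × 0.0042^(1/2) = 66.65 m³/s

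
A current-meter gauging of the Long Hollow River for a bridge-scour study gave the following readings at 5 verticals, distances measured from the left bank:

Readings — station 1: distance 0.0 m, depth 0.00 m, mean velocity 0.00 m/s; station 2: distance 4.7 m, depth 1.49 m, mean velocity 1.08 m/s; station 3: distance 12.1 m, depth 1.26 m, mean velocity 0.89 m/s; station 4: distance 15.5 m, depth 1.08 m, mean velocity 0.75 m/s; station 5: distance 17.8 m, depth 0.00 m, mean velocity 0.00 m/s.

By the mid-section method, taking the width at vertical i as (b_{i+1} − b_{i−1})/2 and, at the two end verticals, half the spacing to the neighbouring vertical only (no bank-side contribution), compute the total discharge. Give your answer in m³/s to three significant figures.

w_2 = (12.1 − 0.0)/2 = 6.05 m; q_2 = 1.08 × 1.49 × 6.05 = 9.736 m³/s
w_3 = (15.5 − 4.7)/2 = 5.4 m; q_3 = 0.89 × 1.26 × 5.4 = 6.056 m³/s
w_4 = (17.8 − 12.1)/2 = 2.85 m; q_4 = 0.75 × 1.08 × 2.85 = 2.309 m³/s
Stations 1, 5 contribute zero (depth or velocity is 0).
Q = Σ qᵢ = 18.10 m³/s

18.1 m³/s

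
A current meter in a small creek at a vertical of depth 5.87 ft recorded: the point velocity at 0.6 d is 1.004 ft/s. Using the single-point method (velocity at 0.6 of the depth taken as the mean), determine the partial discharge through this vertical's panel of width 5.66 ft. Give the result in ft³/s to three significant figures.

v̄ = v₀.₆ = 1.004 ft/s
q = v̄ × d × w = 1.004 × 5.87 × 5.66 = 33.36 ft³/s

33.4 ft³/s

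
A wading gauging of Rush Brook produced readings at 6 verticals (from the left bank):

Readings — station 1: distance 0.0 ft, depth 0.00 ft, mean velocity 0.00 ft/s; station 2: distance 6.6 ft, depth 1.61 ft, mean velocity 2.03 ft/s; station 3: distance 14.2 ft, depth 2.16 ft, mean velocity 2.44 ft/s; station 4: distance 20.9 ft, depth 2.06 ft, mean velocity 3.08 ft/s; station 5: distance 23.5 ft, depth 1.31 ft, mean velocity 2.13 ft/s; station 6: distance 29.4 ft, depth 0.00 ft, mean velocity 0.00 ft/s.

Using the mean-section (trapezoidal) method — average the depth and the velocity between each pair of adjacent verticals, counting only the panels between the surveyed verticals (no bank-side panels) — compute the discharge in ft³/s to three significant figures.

Panel 1-2: Δb = 6.6 ft, d̄ = (0.00+1.61)/2 = 0.805, v̄ = (0.00+2.03)/2 = 1.015 → q = 6.6×0.805×1.015 = 5.393 ft³/s
Panel 2-3: Δb = 7.6 ft, d̄ = (1.61+2.16)/2 = 1.885, v̄ = (2.03+2.44)/2 = 2.235 → q = 7.6×1.885×2.235 = 32.02 ft³/s
Panel 3-4: Δb = 6.7 ft, d̄ = (2.16+2.06)/2 = 2.11, v̄ = (2.44+3.08)/2 = 2.76 → q = 6.7×2.11×2.76 = 39.02 ft³/s
Panel 4-5: Δb = 2.6 ft, d̄ = (2.06+1.31)/2 = 1.685, v̄ = (3.08+2.13)/2 = 2.605 → q = 2.6×1.685×2.605 = 11.41 ft³/s
Panel 5-6: Δb = 5.9 ft, d̄ = (1.31+0.00)/2 = 0.655, v̄ = (2.13+0.00)/2 = 1.065 → q = 5.9×0.655×1.065 = 4.116 ft³/s
Q = Σ q = 91.96 ft³/s

92.0 ft³/s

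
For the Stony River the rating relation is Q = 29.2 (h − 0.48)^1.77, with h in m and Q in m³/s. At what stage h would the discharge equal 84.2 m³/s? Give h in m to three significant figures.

h − h₀ = (Q/C)^(1/b) = (84.2/29.2)^(1/1.77) = 1.819 m
h = 0.48 + 1.819 = 2.299 m

2.30 m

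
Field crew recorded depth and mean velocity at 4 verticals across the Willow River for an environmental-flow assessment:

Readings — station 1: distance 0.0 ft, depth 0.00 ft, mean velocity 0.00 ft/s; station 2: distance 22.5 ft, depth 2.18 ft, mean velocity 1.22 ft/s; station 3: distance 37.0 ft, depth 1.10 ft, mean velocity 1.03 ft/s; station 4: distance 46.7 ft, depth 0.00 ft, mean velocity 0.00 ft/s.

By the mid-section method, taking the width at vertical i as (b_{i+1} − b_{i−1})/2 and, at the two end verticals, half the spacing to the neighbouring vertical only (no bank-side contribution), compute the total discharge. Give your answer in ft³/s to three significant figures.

62.9 ft³/s

w_2 = (37.0 − 0.0)/2 = 18.5 ft; q_2 = 1.22 × 2.18 × 18.5 = 49.20 ft³/s
w_3 = (46.7 − 22.5)/2 = 12.1 ft; q_3 = 1.03 × 1.10 × 12.1 = 13.71 ft³/s
Stations 1, 4 contribute zero (depth or velocity is 0).
Q = Σ qᵢ = 62.91 ft³/s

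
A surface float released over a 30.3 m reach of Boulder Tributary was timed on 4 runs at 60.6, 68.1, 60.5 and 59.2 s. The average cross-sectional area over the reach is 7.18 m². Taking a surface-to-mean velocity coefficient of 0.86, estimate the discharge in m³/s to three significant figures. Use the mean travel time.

3.01 m³/s

t̄ = (60.6 + 68.1 + 60.5 + 59.2) / 4 = 62.1 s
v_surface = L / t̄ = 30.3 / 62.1 = 0.4879 m/s
v_mean = 0.86 × 0.4879 = 0.4196 m/s
Q = A × v_mean = 7.18 × 0.4196 = 3.013 m³/s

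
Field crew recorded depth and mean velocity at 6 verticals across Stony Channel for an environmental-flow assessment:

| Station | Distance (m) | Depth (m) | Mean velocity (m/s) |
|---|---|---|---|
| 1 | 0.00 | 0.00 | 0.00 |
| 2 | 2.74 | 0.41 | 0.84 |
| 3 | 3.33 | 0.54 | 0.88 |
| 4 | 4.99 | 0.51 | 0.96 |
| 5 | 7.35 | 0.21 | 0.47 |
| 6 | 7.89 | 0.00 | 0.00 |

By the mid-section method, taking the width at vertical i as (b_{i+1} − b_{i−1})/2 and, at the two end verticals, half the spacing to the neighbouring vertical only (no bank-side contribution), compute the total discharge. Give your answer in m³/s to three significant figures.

w_2 = (3.33 − 0.00)/2 = 1.665 m; q_2 = 0.84 × 0.41 × 1.665 = 0.5734 m³/s
w_3 = (4.99 − 2.74)/2 = 1.125 m; q_3 = 0.88 × 0.54 × 1.125 = 0.5346 m³/s
w_4 = (7.35 − 3.33)/2 = 2.01 m; q_4 = 0.96 × 0.51 × 2.01 = 0.9841 m³/s
w_5 = (7.89 − 4.99)/2 = 1.45 m; q_5 = 0.47 × 0.21 × 1.45 = 0.1431 m³/s
Stations 1, 6 contribute zero (depth or velocity is 0).
Q = Σ qᵢ = 2.235 m³/s

2.24 m³/s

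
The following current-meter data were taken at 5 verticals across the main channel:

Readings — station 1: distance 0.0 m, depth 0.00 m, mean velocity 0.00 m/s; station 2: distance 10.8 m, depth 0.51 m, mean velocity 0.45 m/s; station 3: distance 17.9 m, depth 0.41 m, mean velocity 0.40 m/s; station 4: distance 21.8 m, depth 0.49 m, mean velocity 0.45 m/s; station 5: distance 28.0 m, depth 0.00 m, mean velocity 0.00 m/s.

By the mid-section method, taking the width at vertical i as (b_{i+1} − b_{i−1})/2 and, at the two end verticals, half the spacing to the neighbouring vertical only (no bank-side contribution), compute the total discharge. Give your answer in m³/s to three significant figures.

4.07 m³/s

w_2 = (17.9 − 0.0)/2 = 8.95 m; q_2 = 0.45 × 0.51 × 8.95 = 2.054 m³/s
w_3 = (21.8 − 10.8)/2 = 5.5 m; q_3 = 0.40 × 0.41 × 5.5 = 0.9020 m³/s
w_4 = (28.0 − 17.9)/2 = 5.05 m; q_4 = 0.45 × 0.49 × 5.05 = 1.114 m³/s
Stations 1, 5 contribute zero (depth or velocity is 0).
Q = Σ qᵢ = 4.070 m³/s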